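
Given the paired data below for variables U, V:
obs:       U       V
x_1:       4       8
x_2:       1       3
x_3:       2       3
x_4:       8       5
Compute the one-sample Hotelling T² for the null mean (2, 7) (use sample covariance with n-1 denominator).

Step 1 — sample mean vector:
  mean(U) = (4 + 1 + 2 + 8) / 4 = 15/4 = 3.75
  mean(V) = (8 + 3 + 3 + 5) / 4 = 19/4 = 4.75
  x̄ = (3.75, 4.75),  deviation x̄ - mu_0 = (3.75, 4.75) - (2, 7) = (1.75, -2.25).

Step 2 — sample covariance matrix, S[i,j] = (1/(n-1)) · Σ_k (x_{k,i} - mean_i) · (x_{k,j} - mean_j), divisor n-1 = 3:
  S[U,U] = ((0.25)·(0.25) + (-2.75)·(-2.75) + (-1.75)·(-1.75) + (4.25)·(4.25)) / 3 = 28.75/3 = 9.5833
  S[U,V] = ((0.25)·(3.25) + (-2.75)·(-1.75) + (-1.75)·(-1.75) + (4.25)·(0.25)) / 3 = 9.75/3 = 3.25
  S[V,V] = ((3.25)·(3.25) + (-1.75)·(-1.75) + (-1.75)·(-1.75) + (0.25)·(0.25)) / 3 = 16.75/3 = 5.5833
  S = [[9.5833, 3.25],
 [3.25, 5.5833]].

Step 3 — invert S. det(S) = 9.5833·5.5833 - (3.25)² = 42.9444.
  S^{-1} = (1/det) · [[d, -b], [-b, a]] = [[0.13, -0.0757],
 [-0.0757, 0.2232]].

Step 4 — quadratic form (x̄ - mu_0)^T · S^{-1} · (x̄ - mu_0):
  S^{-1} · (x̄ - mu_0) = (0.3978, -0.6345),
  (x̄ - mu_0)^T · [...] = (1.75)·(0.3978) + (-2.25)·(-0.6345) = 2.1239.

Step 5 — scale by n: T² = 4 · 2.1239 = 8.4955.

T² ≈ 8.4955


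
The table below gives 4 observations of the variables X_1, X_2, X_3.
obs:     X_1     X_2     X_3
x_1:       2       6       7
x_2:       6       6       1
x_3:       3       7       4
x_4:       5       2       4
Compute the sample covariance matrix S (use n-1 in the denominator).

Step 1 — column means:
  mean(X_1) = (2 + 6 + 3 + 5) / 4 = 16/4 = 4
  mean(X_2) = (6 + 6 + 7 + 2) / 4 = 21/4 = 5.25
  mean(X_3) = (7 + 1 + 4 + 4) / 4 = 16/4 = 4

Step 2 — sample covariance S[i,j] = (1/(n-1)) · Σ_k (x_{k,i} - mean_i) · (x_{k,j} - mean_j), with n-1 = 3.
  S[X_1,X_1] = ((-2)·(-2) + (2)·(2) + (-1)·(-1) + (1)·(1)) / 3 = 10/3 = 3.3333
  S[X_1,X_2] = ((-2)·(0.75) + (2)·(0.75) + (-1)·(1.75) + (1)·(-3.25)) / 3 = -5/3 = -1.6667
  S[X_1,X_3] = ((-2)·(3) + (2)·(-3) + (-1)·(0) + (1)·(0)) / 3 = -12/3 = -4
  S[X_2,X_2] = ((0.75)·(0.75) + (0.75)·(0.75) + (1.75)·(1.75) + (-3.25)·(-3.25)) / 3 = 14.75/3 = 4.9167
  S[X_2,X_3] = ((0.75)·(3) + (0.75)·(-3) + (1.75)·(0) + (-3.25)·(0)) / 3 = 0/3 = 0
  S[X_3,X_3] = ((3)·(3) + (-3)·(-3) + (0)·(0) + (0)·(0)) / 3 = 18/3 = 6

S is symmetric (S[j,i] = S[i,j]). Assembling:

S = [[3.3333, -1.6667, -4],
 [-1.6667, 4.9167, 0],
 [-4, 0, 6]]


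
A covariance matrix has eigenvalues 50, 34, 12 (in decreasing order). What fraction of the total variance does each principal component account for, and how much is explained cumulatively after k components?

Step 1 — total variance = trace(Sigma) = Σ λ_i = 50 + 34 + 12 = 96.

Step 2 — fraction explained by component i = λ_i / Σ λ:
  PC1: 50/96 = 0.5208
  PC2: 34/96 = 0.3542
  PC3: 12/96 = 0.125

Step 3 — cumulative fraction after k components = (λ_1 + ... + λ_k) / Σ λ:
  k = 1: 50/96 = 0.5208
  k = 2: (50 + 34)/96 = 84/96 = 0.875
  k = 3: (50 + 34 + 12)/96 = 96/96 = 1

Summary (fraction, with percent):

explained: PC1 0.5208 (52.08%), PC2 0.3542 (35.42%), PC3 0.125 (12.5%);  cumulative: 0.5208, 0.875, 1


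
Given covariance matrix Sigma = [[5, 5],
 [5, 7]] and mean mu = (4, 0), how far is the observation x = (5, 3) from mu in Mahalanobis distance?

Step 1 — centre the observation: (x - mu) = (1, 3).

Step 2 — invert Sigma. det(Sigma) = 5·7 - (5)² = 10.
  Sigma^{-1} = (1/det) · [[d, -b], [-b, a]] = [[0.7, -0.5],
 [-0.5, 0.5]].

Step 3 — form the quadratic (x - mu)^T · Sigma^{-1} · (x - mu):
  Sigma^{-1} · (x - mu) = (-0.8, 1).
  (x - mu)^T · [Sigma^{-1} · (x - mu)] = (1)·(-0.8) + (3)·(1) = 2.2.

Step 4 — take square root: d = √(2.2) ≈ 1.4832.

d(x, mu) = √(2.2) ≈ 1.4832


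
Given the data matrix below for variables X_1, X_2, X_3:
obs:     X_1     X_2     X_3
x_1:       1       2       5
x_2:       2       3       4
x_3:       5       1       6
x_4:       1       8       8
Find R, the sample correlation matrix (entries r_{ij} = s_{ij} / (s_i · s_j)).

Step 1 — column means:
  mean(X_1) = (1 + 2 + 5 + 1) / 4 = 9/4 = 2.25
  mean(X_2) = (2 + 3 + 1 + 8) / 4 = 14/4 = 3.5
  mean(X_3) = (5 + 4 + 6 + 8) / 4 = 23/4 = 5.75

Step 2 — sample variances and covariances s[i,j] = (1/(n-1)) · Σ_k (x_{k,i} - mean_i) · (x_{k,j} - mean_j), with n-1 = 3:
  s[X_1,X_1] = ((-1.25)·(-1.25) + (-0.25)·(-0.25) + (2.75)·(2.75) + (-1.25)·(-1.25)) / 3 = 10.75/3 = 3.5833
  s[X_1,X_2] = ((-1.25)·(-1.5) + (-0.25)·(-0.5) + (2.75)·(-2.5) + (-1.25)·(4.5)) / 3 = -10.5/3 = -3.5
  s[X_1,X_3] = ((-1.25)·(-0.75) + (-0.25)·(-1.75) + (2.75)·(0.25) + (-1.25)·(2.25)) / 3 = -0.75/3 = -0.25
  s[X_2,X_2] = ((-1.5)·(-1.5) + (-0.5)·(-0.5) + (-2.5)·(-2.5) + (4.5)·(4.5)) / 3 = 29/3 = 9.6667
  s[X_2,X_3] = ((-1.5)·(-0.75) + (-0.5)·(-1.75) + (-2.5)·(0.25) + (4.5)·(2.25)) / 3 = 11.5/3 = 3.8333
  s[X_3,X_3] = ((-0.75)·(-0.75) + (-1.75)·(-1.75) + (0.25)·(0.25) + (2.25)·(2.25)) / 3 = 8.75/3 = 2.9167
  Sample standard deviations s_i = √(s[i,i]):
  s(X_1) = √(3.5833) = 1.893
  s(X_2) = √(9.6667) = 3.1091
  s(X_3) = √(2.9167) = 1.7078

Step 3 — r_{ij} = s_{ij} / (s_i · s_j):
  r[X_1,X_1] = 1 (diagonal).
  r[X_1,X_2] = -3.5 / (1.893 · 3.1091) = -3.5 / 5.8855 = -0.5947
  r[X_1,X_3] = -0.25 / (1.893 · 1.7078) = -0.25 / 3.2329 = -0.0773
  r[X_2,X_2] = 1 (diagonal).
  r[X_2,X_3] = 3.8333 / (3.1091 · 1.7078) = 3.8333 / 5.3098 = 0.7219
  r[X_3,X_3] = 1 (diagonal).

R is symmetric with unit diagonal. Assembling:

R = [[1, -0.5947, -0.0773],
 [-0.5947, 1, 0.7219],
 [-0.0773, 0.7219, 1]]


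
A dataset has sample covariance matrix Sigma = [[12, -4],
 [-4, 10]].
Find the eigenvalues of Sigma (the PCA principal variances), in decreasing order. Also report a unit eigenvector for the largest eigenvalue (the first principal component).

Step 1 — characteristic polynomial of 2×2 Sigma:
  det(Sigma - λI) = λ² - trace · λ + det = 0.
  trace = 12 + 10 = 22, det = 12·10 - (-4)² = 104.
Step 2 — discriminant:
  Δ = trace² - 4·det = 484 - 416 = 68.
Step 3 — eigenvalues:
  λ = (trace ± √Δ)/2 = (22 ± 8.2462)/2,
  λ_1 = 15.1231,  λ_2 = 6.8769.

Step 4 — unit eigenvector for λ_1: solve (Sigma - λ_1 I)v = 0. First row:
  (12 - 15.1231)·v_x + (-4)·v_y = 0, i.e. (-3.1231)·v_x + (-4)·v_y = 0,
  so v ∝ (b, λ_1 - a) = (-4, 3.1231); multiply by -1 so the first entry is positive: u = (4, -3.1231).
  ||u|| = √((4)² + (-3.1231)²) = √(25.7538) ≈ 5.0748,
  v_1 = u/||u|| ≈ (0.7882, -0.6154) (||v_1|| = 1).

λ_1 = 15.1231,  λ_2 = 6.8769;  v_1 ≈ (0.7882, -0.6154)


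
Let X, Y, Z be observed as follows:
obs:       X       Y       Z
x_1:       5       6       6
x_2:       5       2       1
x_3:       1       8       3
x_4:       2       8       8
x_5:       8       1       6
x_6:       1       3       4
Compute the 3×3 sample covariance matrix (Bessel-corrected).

Step 1 — column means:
  mean(X) = (5 + 5 + 1 + 2 + 8 + 1) / 6 = 22/6 = 3.6667
  mean(Y) = (6 + 2 + 8 + 8 + 1 + 3) / 6 = 28/6 = 4.6667
  mean(Z) = (6 + 1 + 3 + 8 + 6 + 4) / 6 = 28/6 = 4.6667

Step 2 — sample covariance S[i,j] = (1/(n-1)) · Σ_k (x_{k,i} - mean_i) · (x_{k,j} - mean_j), with n-1 = 5.
  S[X,X] = ((1.3333)·(1.3333) + (1.3333)·(1.3333) + (-2.6667)·(-2.6667) + (-1.6667)·(-1.6667) + (4.3333)·(4.3333) + (-2.6667)·(-2.6667)) / 5 = 39.3333/5 = 7.8667
  S[X,Y] = ((1.3333)·(1.3333) + (1.3333)·(-2.6667) + (-2.6667)·(3.3333) + (-1.6667)·(3.3333) + (4.3333)·(-3.6667) + (-2.6667)·(-1.6667)) / 5 = -27.6667/5 = -5.5333
  S[X,Z] = ((1.3333)·(1.3333) + (1.3333)·(-3.6667) + (-2.6667)·(-1.6667) + (-1.6667)·(3.3333) + (4.3333)·(1.3333) + (-2.6667)·(-0.6667)) / 5 = 3.3333/5 = 0.6667
  S[Y,Y] = ((1.3333)·(1.3333) + (-2.6667)·(-2.6667) + (3.3333)·(3.3333) + (3.3333)·(3.3333) + (-3.6667)·(-3.6667) + (-1.6667)·(-1.6667)) / 5 = 47.3333/5 = 9.4667
  S[Y,Z] = ((1.3333)·(1.3333) + (-2.6667)·(-3.6667) + (3.3333)·(-1.6667) + (3.3333)·(3.3333) + (-3.6667)·(1.3333) + (-1.6667)·(-0.6667)) / 5 = 13.3333/5 = 2.6667
  S[Z,Z] = ((1.3333)·(1.3333) + (-3.6667)·(-3.6667) + (-1.6667)·(-1.6667) + (3.3333)·(3.3333) + (1.3333)·(1.3333) + (-0.6667)·(-0.6667)) / 5 = 31.3333/5 = 6.2667

S is symmetric (S[j,i] = S[i,j]). Assembling:

S = [[7.8667, -5.5333, 0.6667],
 [-5.5333, 9.4667, 2.6667],
 [0.6667, 2.6667, 6.2667]]


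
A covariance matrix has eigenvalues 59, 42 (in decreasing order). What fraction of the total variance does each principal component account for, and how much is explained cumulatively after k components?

Step 1 — total variance = trace(Sigma) = Σ λ_i = 59 + 42 = 101.

Step 2 — fraction explained by component i = λ_i / Σ λ:
  PC1: 59/101 = 0.5842
  PC2: 42/101 = 0.4158

Step 3 — cumulative fraction after k components = (λ_1 + ... + λ_k) / Σ λ:
  k = 1: 59/101 = 0.5842
  k = 2: (59 + 42)/101 = 101/101 = 1

Summary (fraction, with percent):

explained: PC1 0.5842 (58.42%), PC2 0.4158 (41.58%);  cumulative: 0.5842, 1


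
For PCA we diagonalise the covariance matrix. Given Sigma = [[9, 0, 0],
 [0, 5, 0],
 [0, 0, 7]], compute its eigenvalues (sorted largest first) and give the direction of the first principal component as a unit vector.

Step 1 — characteristic polynomial p(λ) = det(λI - Sigma) = λ³ - tr·λ² + c_1·λ - det, where tr = trace, c_1 = sum of the principal 2×2 minors, det = det(Sigma):
  tr = 9 + 5 + 7 = 21,
  c_1 = (9·5 - (0)²) + (9·7 - (0)²) + (5·7 - (0)²) = 45 + 63 + 35 = 143,
  det = 9·(5·7 - (0)²) - (0)·((0)·7 - (0)·(0)) + (0)·((0)·(0) - 5·(0)) = 9·(35) - (0)·(0) + (0)·(0) = 315.
  So p(λ) = λ³ - 21λ² + 143λ - 315.
Step 2 — look for an integer root (rational root theorem: any rational root is an integer divisor of 315). Testing λ = 5:
  p(5) = 125 - 525 + 715 - 315 = 0  ✓
  Dividing out (λ - 5): p(λ) = (λ - 5)(λ² - 16λ + 63).
Step 3 — remaining eigenvalues from the quadratic λ² - 16λ + 63 = 0:
  Δ = 16² - 4·63 = 256 - 252 = 4,  λ = (16 ± √4)/2 = (16 ± 2)/2 = 9 or 7.
  Sorted: λ_1 = 9,  λ_2 = 7,  λ_3 = 5  (check: sum = 21 = tr ✓).

Step 4 — unit eigenvector for λ_1 = 9: v spans the null space of (Sigma - λ_1 I), whose rows are
  r_1 = (0, 0, 0),  r_2 = (0, -4, 0),  r_3 = (0, 0, -2).
  v is orthogonal to every row, so take v ∝ r_2 × r_3 = ((-4)·(-2) - (0)·(0), (0)·(0) - (0)·(-2), (0)·(0) - (-4)·(0)) = (8, 0, 0).
  Rescale (divide by 8): u = (1, 0, 0).
  ||u|| = √((1)² + (0)² + (0)²) = √(1) = 1,  v_1 = u/||u|| ≈ (1, 0, 0) (||v_1|| = 1).

λ_1 = 9,  λ_2 = 7,  λ_3 = 5;  v_1 ≈ (1, 0, 0)


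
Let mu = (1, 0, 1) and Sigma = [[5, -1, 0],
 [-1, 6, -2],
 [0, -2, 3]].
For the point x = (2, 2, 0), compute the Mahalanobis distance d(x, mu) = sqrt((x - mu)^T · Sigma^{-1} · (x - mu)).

Step 1 — centre the observation: (x - mu) = (1, 2, -1).

Step 2 — invert Sigma (cofactor / det for 3×3, or solve directly):
  Sigma^{-1} = [[0.209, 0.0448, 0.0299],
 [0.0448, 0.2239, 0.1493],
 [0.0299, 0.1493, 0.4328]].

Step 3 — form the quadratic (x - mu)^T · Sigma^{-1} · (x - mu):
  Sigma^{-1} · (x - mu) = (0.2687, 0.3433, -0.1045).
  (x - mu)^T · [Sigma^{-1} · (x - mu)] = (1)·(0.2687) + (2)·(0.3433) + (-1)·(-0.1045) = 1.0597.

Step 4 — take square root: d = √(1.0597) ≈ 1.0294.

d(x, mu) = √(1.0597) ≈ 1.0294


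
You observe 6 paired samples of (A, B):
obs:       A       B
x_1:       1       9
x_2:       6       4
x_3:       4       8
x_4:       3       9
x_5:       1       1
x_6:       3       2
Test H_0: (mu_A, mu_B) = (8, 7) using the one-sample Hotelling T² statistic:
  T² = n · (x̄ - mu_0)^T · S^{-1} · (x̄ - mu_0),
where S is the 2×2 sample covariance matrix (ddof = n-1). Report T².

Step 1 — sample mean vector:
  mean(A) = (1 + 6 + 4 + 3 + 1 + 3) / 6 = 18/6 = 3
  mean(B) = (9 + 4 + 8 + 9 + 1 + 2) / 6 = 33/6 = 5.5
  x̄ = (3, 5.5),  deviation x̄ - mu_0 = (3, 5.5) - (8, 7) = (-5, -1.5).

Step 2 — sample covariance matrix, S[i,j] = (1/(n-1)) · Σ_k (x_{k,i} - mean_i) · (x_{k,j} - mean_j), divisor n-1 = 5:
  S[A,A] = ((-2)·(-2) + (3)·(3) + (1)·(1) + (0)·(0) + (-2)·(-2) + (0)·(0)) / 5 = 18/5 = 3.6
  S[A,B] = ((-2)·(3.5) + (3)·(-1.5) + (1)·(2.5) + (0)·(3.5) + (-2)·(-4.5) + (0)·(-3.5)) / 5 = 0/5 = 0
  S[B,B] = ((3.5)·(3.5) + (-1.5)·(-1.5) + (2.5)·(2.5) + (3.5)·(3.5) + (-4.5)·(-4.5) + (-3.5)·(-3.5)) / 5 = 65.5/5 = 13.1
  S = [[3.6, 0],
 [0, 13.1]].

Step 3 — invert S. det(S) = 3.6·13.1 - (0)² = 47.16.
  S^{-1} = (1/det) · [[d, -b], [-b, a]] = [[0.2778, 0],
 [0, 0.0763]].

Step 4 — quadratic form (x̄ - mu_0)^T · S^{-1} · (x̄ - mu_0):
  S^{-1} · (x̄ - mu_0) = (-1.3889, -0.1145),
  (x̄ - mu_0)^T · [...] = (-5)·(-1.3889) + (-1.5)·(-0.1145) = 7.1162.

Step 5 — scale by n: T² = 6 · 7.1162 = 42.6972.

T² ≈ 42.6972


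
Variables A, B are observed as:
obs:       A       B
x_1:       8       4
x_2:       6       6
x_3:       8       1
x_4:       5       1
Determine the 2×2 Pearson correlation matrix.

Step 1 — column means:
  mean(A) = (8 + 6 + 8 + 5) / 4 = 27/4 = 6.75
  mean(B) = (4 + 6 + 1 + 1) / 4 = 12/4 = 3

Step 2 — sample variances and covariances s[i,j] = (1/(n-1)) · Σ_k (x_{k,i} - mean_i) · (x_{k,j} - mean_j), with n-1 = 3:
  s[A,A] = ((1.25)·(1.25) + (-0.75)·(-0.75) + (1.25)·(1.25) + (-1.75)·(-1.75)) / 3 = 6.75/3 = 2.25
  s[A,B] = ((1.25)·(1) + (-0.75)·(3) + (1.25)·(-2) + (-1.75)·(-2)) / 3 = 0/3 = 0
  s[B,B] = ((1)·(1) + (3)·(3) + (-2)·(-2) + (-2)·(-2)) / 3 = 18/3 = 6
  Sample standard deviations s_i = √(s[i,i]):
  s(A) = √(2.25) = 1.5
  s(B) = √(6) = 2.4495

Step 3 — r_{ij} = s_{ij} / (s_i · s_j):
  r[A,A] = 1 (diagonal).
  r[A,B] = 0 / (1.5 · 2.4495) = 0 / 3.6742 = 0
  r[B,B] = 1 (diagonal).

R is symmetric with unit diagonal. Assembling:

R = [[1, 0],
 [0, 1]]


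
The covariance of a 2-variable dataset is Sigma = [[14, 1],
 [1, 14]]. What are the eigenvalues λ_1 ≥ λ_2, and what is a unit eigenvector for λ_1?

Step 1 — characteristic polynomial of 2×2 Sigma:
  det(Sigma - λI) = λ² - trace · λ + det = 0.
  trace = 14 + 14 = 28, det = 14·14 - (1)² = 195.
Step 2 — discriminant:
  Δ = trace² - 4·det = 784 - 780 = 4.
Step 3 — eigenvalues:
  λ = (trace ± √Δ)/2 = (28 ± 2)/2,
  λ_1 = 15,  λ_2 = 13.

Step 4 — unit eigenvector for λ_1: solve (Sigma - λ_1 I)v = 0. First row:
  (14 - 15)·v_x + (1)·v_y = 0, i.e. (-1)·v_x + (1)·v_y = 0,
  so v ∝ (b, λ_1 - a) = (1, 1) = u.
  ||u|| = √((1)² + (1)²) = √(2) ≈ 1.4142,
  v_1 = u/||u|| ≈ (0.7071, 0.7071) (||v_1|| = 1).

λ_1 = 15,  λ_2 = 13;  v_1 ≈ (0.7071, 0.7071)


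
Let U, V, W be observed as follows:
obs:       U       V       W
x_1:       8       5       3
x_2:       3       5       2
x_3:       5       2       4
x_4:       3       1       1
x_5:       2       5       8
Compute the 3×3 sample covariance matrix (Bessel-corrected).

Step 1 — column means:
  mean(U) = (8 + 3 + 5 + 3 + 2) / 5 = 21/5 = 4.2
  mean(V) = (5 + 5 + 2 + 1 + 5) / 5 = 18/5 = 3.6
  mean(W) = (3 + 2 + 4 + 1 + 8) / 5 = 18/5 = 3.6

Step 2 — sample covariance S[i,j] = (1/(n-1)) · Σ_k (x_{k,i} - mean_i) · (x_{k,j} - mean_j), with n-1 = 4.
  S[U,U] = ((3.8)·(3.8) + (-1.2)·(-1.2) + (0.8)·(0.8) + (-1.2)·(-1.2) + (-2.2)·(-2.2)) / 4 = 22.8/4 = 5.7
  S[U,V] = ((3.8)·(1.4) + (-1.2)·(1.4) + (0.8)·(-1.6) + (-1.2)·(-2.6) + (-2.2)·(1.4)) / 4 = 2.4/4 = 0.6
  S[U,W] = ((3.8)·(-0.6) + (-1.2)·(-1.6) + (0.8)·(0.4) + (-1.2)·(-2.6) + (-2.2)·(4.4)) / 4 = -6.6/4 = -1.65
  S[V,V] = ((1.4)·(1.4) + (1.4)·(1.4) + (-1.6)·(-1.6) + (-2.6)·(-2.6) + (1.4)·(1.4)) / 4 = 15.2/4 = 3.8
  S[V,W] = ((1.4)·(-0.6) + (1.4)·(-1.6) + (-1.6)·(0.4) + (-2.6)·(-2.6) + (1.4)·(4.4)) / 4 = 9.2/4 = 2.3
  S[W,W] = ((-0.6)·(-0.6) + (-1.6)·(-1.6) + (0.4)·(0.4) + (-2.6)·(-2.6) + (4.4)·(4.4)) / 4 = 29.2/4 = 7.3

S is symmetric (S[j,i] = S[i,j]). Assembling:

S = [[5.7, 0.6, -1.65],
 [0.6, 3.8, 2.3],
 [-1.65, 2.3, 7.3]]


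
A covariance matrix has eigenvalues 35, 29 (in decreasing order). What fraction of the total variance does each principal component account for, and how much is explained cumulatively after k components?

Step 1 — total variance = trace(Sigma) = Σ λ_i = 35 + 29 = 64.

Step 2 — fraction explained by component i = λ_i / Σ λ:
  PC1: 35/64 = 0.5469
  PC2: 29/64 = 0.4531

Step 3 — cumulative fraction after k components = (λ_1 + ... + λ_k) / Σ λ:
  k = 1: 35/64 = 0.5469
  k = 2: (35 + 29)/64 = 64/64 = 1

Summary (fraction, with percent):

explained: PC1 0.5469 (54.69%), PC2 0.4531 (45.31%);  cumulative: 0.5469, 1


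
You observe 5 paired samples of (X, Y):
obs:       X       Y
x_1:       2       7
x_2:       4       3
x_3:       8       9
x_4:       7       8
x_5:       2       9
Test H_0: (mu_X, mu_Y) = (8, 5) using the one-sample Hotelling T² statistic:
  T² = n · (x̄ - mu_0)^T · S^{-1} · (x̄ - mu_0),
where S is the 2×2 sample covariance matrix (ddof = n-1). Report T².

Step 1 — sample mean vector:
  mean(X) = (2 + 4 + 8 + 7 + 2) / 5 = 23/5 = 4.6
  mean(Y) = (7 + 3 + 9 + 8 + 9) / 5 = 36/5 = 7.2
  x̄ = (4.6, 7.2),  deviation x̄ - mu_0 = (4.6, 7.2) - (8, 5) = (-3.4, 2.2).

Step 2 — sample covariance matrix, S[i,j] = (1/(n-1)) · Σ_k (x_{k,i} - mean_i) · (x_{k,j} - mean_j), divisor n-1 = 4:
  S[X,X] = ((-2.6)·(-2.6) + (-0.6)·(-0.6) + (3.4)·(3.4) + (2.4)·(2.4) + (-2.6)·(-2.6)) / 4 = 31.2/4 = 7.8
  S[X,Y] = ((-2.6)·(-0.2) + (-0.6)·(-4.2) + (3.4)·(1.8) + (2.4)·(0.8) + (-2.6)·(1.8)) / 4 = 6.4/4 = 1.6
  S[Y,Y] = ((-0.2)·(-0.2) + (-4.2)·(-4.2) + (1.8)·(1.8) + (0.8)·(0.8) + (1.8)·(1.8)) / 4 = 24.8/4 = 6.2
  S = [[7.8, 1.6],
 [1.6, 6.2]].

Step 3 — invert S. det(S) = 7.8·6.2 - (1.6)² = 45.8.
  S^{-1} = (1/det) · [[d, -b], [-b, a]] = [[0.1354, -0.0349],
 [-0.0349, 0.1703]].

Step 4 — quadratic form (x̄ - mu_0)^T · S^{-1} · (x̄ - mu_0):
  S^{-1} · (x̄ - mu_0) = (-0.5371, 0.4934),
  (x̄ - mu_0)^T · [...] = (-3.4)·(-0.5371) + (2.2)·(0.4934) = 2.9118.

Step 5 — scale by n: T² = 5 · 2.9118 = 14.559.

T² ≈ 14.559


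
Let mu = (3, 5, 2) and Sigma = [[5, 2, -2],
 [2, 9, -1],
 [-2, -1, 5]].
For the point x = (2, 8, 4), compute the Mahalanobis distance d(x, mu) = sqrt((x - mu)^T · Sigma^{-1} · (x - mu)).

Step 1 — centre the observation: (x - mu) = (-1, 3, 2).

Step 2 — invert Sigma (cofactor / det for 3×3, or solve directly):
  Sigma^{-1} = [[0.2558, -0.0465, 0.093],
 [-0.0465, 0.1221, 0.0058],
 [0.093, 0.0058, 0.2384]].

Step 3 — form the quadratic (x - mu)^T · Sigma^{-1} · (x - mu):
  Sigma^{-1} · (x - mu) = (-0.2093, 0.4244, 0.4012).
  (x - mu)^T · [Sigma^{-1} · (x - mu)] = (-1)·(-0.2093) + (3)·(0.4244) + (2)·(0.4012) = 2.2849.

Step 4 — take square root: d = √(2.2849) ≈ 1.5116.

d(x, mu) = √(2.2849) ≈ 1.5116


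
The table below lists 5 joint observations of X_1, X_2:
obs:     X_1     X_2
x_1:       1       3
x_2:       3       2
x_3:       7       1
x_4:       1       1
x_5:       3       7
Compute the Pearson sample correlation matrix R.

Step 1 — column means:
  mean(X_1) = (1 + 3 + 7 + 1 + 3) / 5 = 15/5 = 3
  mean(X_2) = (3 + 2 + 1 + 1 + 7) / 5 = 14/5 = 2.8

Step 2 — sample variances and covariances s[i,j] = (1/(n-1)) · Σ_k (x_{k,i} - mean_i) · (x_{k,j} - mean_j), with n-1 = 4:
  s[X_1,X_1] = ((-2)·(-2) + (0)·(0) + (4)·(4) + (-2)·(-2) + (0)·(0)) / 4 = 24/4 = 6
  s[X_1,X_2] = ((-2)·(0.2) + (0)·(-0.8) + (4)·(-1.8) + (-2)·(-1.8) + (0)·(4.2)) / 4 = -4/4 = -1
  s[X_2,X_2] = ((0.2)·(0.2) + (-0.8)·(-0.8) + (-1.8)·(-1.8) + (-1.8)·(-1.8) + (4.2)·(4.2)) / 4 = 24.8/4 = 6.2
  Sample standard deviations s_i = √(s[i,i]):
  s(X_1) = √(6) = 2.4495
  s(X_2) = √(6.2) = 2.49

Step 3 — r_{ij} = s_{ij} / (s_i · s_j):
  r[X_1,X_1] = 1 (diagonal).
  r[X_1,X_2] = -1 / (2.4495 · 2.49) = -1 / 6.0992 = -0.164
  r[X_2,X_2] = 1 (diagonal).

R is symmetric with unit diagonal. Assembling:

R = [[1, -0.164],
 [-0.164, 1]]


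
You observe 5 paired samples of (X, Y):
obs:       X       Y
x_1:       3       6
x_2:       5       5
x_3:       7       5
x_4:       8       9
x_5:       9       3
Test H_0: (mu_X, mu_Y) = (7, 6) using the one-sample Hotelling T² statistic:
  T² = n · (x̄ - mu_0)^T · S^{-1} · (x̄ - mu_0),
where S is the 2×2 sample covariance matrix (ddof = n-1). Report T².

Step 1 — sample mean vector:
  mean(X) = (3 + 5 + 7 + 8 + 9) / 5 = 32/5 = 6.4
  mean(Y) = (6 + 5 + 5 + 9 + 3) / 5 = 28/5 = 5.6
  x̄ = (6.4, 5.6),  deviation x̄ - mu_0 = (6.4, 5.6) - (7, 6) = (-0.6, -0.4).

Step 2 — sample covariance matrix, S[i,j] = (1/(n-1)) · Σ_k (x_{k,i} - mean_i) · (x_{k,j} - mean_j), divisor n-1 = 4:
  S[X,X] = ((-3.4)·(-3.4) + (-1.4)·(-1.4) + (0.6)·(0.6) + (1.6)·(1.6) + (2.6)·(2.6)) / 4 = 23.2/4 = 5.8
  S[X,Y] = ((-3.4)·(0.4) + (-1.4)·(-0.6) + (0.6)·(-0.6) + (1.6)·(3.4) + (2.6)·(-2.6)) / 4 = -2.2/4 = -0.55
  S[Y,Y] = ((0.4)·(0.4) + (-0.6)·(-0.6) + (-0.6)·(-0.6) + (3.4)·(3.4) + (-2.6)·(-2.6)) / 4 = 19.2/4 = 4.8
  S = [[5.8, -0.55],
 [-0.55, 4.8]].

Step 3 — invert S. det(S) = 5.8·4.8 - (-0.55)² = 27.5375.
  S^{-1} = (1/det) · [[d, -b], [-b, a]] = [[0.1743, 0.02],
 [0.02, 0.2106]].

Step 4 — quadratic form (x̄ - mu_0)^T · S^{-1} · (x̄ - mu_0):
  S^{-1} · (x̄ - mu_0) = (-0.1126, -0.0962),
  (x̄ - mu_0)^T · [...] = (-0.6)·(-0.1126) + (-0.4)·(-0.0962) = 0.106.

Step 5 — scale by n: T² = 5 · 0.106 = 0.5302.

T² ≈ 0.5302


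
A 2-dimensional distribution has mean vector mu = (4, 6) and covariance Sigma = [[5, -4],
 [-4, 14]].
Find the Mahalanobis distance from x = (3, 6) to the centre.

Step 1 — centre the observation: (x - mu) = (-1, 0).

Step 2 — invert Sigma. det(Sigma) = 5·14 - (-4)² = 54.
  Sigma^{-1} = (1/det) · [[d, -b], [-b, a]] = [[0.2593, 0.0741],
 [0.0741, 0.0926]].

Step 3 — form the quadratic (x - mu)^T · Sigma^{-1} · (x - mu):
  Sigma^{-1} · (x - mu) = (-0.2593, -0.0741).
  (x - mu)^T · [Sigma^{-1} · (x - mu)] = (-1)·(-0.2593) + (0)·(-0.0741) = 0.2593.

Step 4 — take square root: d = √(0.2593) ≈ 0.5092.

d(x, mu) = √(0.2593) ≈ 0.5092


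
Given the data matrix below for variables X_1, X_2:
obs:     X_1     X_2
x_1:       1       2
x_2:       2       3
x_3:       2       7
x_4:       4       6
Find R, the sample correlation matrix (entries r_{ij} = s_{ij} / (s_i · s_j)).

Step 1 — column means:
  mean(X_1) = (1 + 2 + 2 + 4) / 4 = 9/4 = 2.25
  mean(X_2) = (2 + 3 + 7 + 6) / 4 = 18/4 = 4.5

Step 2 — sample variances and covariances s[i,j] = (1/(n-1)) · Σ_k (x_{k,i} - mean_i) · (x_{k,j} - mean_j), with n-1 = 3:
  s[X_1,X_1] = ((-1.25)·(-1.25) + (-0.25)·(-0.25) + (-0.25)·(-0.25) + (1.75)·(1.75)) / 3 = 4.75/3 = 1.5833
  s[X_1,X_2] = ((-1.25)·(-2.5) + (-0.25)·(-1.5) + (-0.25)·(2.5) + (1.75)·(1.5)) / 3 = 5.5/3 = 1.8333
  s[X_2,X_2] = ((-2.5)·(-2.5) + (-1.5)·(-1.5) + (2.5)·(2.5) + (1.5)·(1.5)) / 3 = 17/3 = 5.6667
  Sample standard deviations s_i = √(s[i,i]):
  s(X_1) = √(1.5833) = 1.2583
  s(X_2) = √(5.6667) = 2.3805

Step 3 — r_{ij} = s_{ij} / (s_i · s_j):
  r[X_1,X_1] = 1 (diagonal).
  r[X_1,X_2] = 1.8333 / (1.2583 · 2.3805) = 1.8333 / 2.9954 = 0.6121
  r[X_2,X_2] = 1 (diagonal).

R is symmetric with unit diagonal. Assembling:

R = [[1, 0.6121],
 [0.6121, 1]]


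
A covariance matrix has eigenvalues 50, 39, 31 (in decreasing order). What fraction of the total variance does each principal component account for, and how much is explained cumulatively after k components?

Step 1 — total variance = trace(Sigma) = Σ λ_i = 50 + 39 + 31 = 120.

Step 2 — fraction explained by component i = λ_i / Σ λ:
  PC1: 50/120 = 0.4167
  PC2: 39/120 = 0.325
  PC3: 31/120 = 0.2583

Step 3 — cumulative fraction after k components = (λ_1 + ... + λ_k) / Σ λ:
  k = 1: 50/120 = 0.4167
  k = 2: (50 + 39)/120 = 89/120 = 0.7417
  k = 3: (50 + 39 + 31)/120 = 120/120 = 1

Summary (fraction, with percent):

explained: PC1 0.4167 (41.67%), PC2 0.325 (32.5%), PC3 0.2583 (25.83%);  cumulative: 0.4167, 0.7417, 1


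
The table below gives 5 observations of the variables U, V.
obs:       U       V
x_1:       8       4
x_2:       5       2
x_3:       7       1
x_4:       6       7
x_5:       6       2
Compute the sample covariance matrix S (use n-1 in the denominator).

Step 1 — column means:
  mean(U) = (8 + 5 + 7 + 6 + 6) / 5 = 32/5 = 6.4
  mean(V) = (4 + 2 + 1 + 7 + 2) / 5 = 16/5 = 3.2

Step 2 — sample covariance S[i,j] = (1/(n-1)) · Σ_k (x_{k,i} - mean_i) · (x_{k,j} - mean_j), with n-1 = 4.
  S[U,U] = ((1.6)·(1.6) + (-1.4)·(-1.4) + (0.6)·(0.6) + (-0.4)·(-0.4) + (-0.4)·(-0.4)) / 4 = 5.2/4 = 1.3
  S[U,V] = ((1.6)·(0.8) + (-1.4)·(-1.2) + (0.6)·(-2.2) + (-0.4)·(3.8) + (-0.4)·(-1.2)) / 4 = 0.6/4 = 0.15
  S[V,V] = ((0.8)·(0.8) + (-1.2)·(-1.2) + (-2.2)·(-2.2) + (3.8)·(3.8) + (-1.2)·(-1.2)) / 4 = 22.8/4 = 5.7

S is symmetric (S[j,i] = S[i,j]). Assembling:

S = [[1.3, 0.15],
 [0.15, 5.7]]


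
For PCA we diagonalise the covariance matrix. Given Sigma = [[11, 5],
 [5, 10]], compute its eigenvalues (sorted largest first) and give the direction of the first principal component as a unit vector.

Step 1 — characteristic polynomial of 2×2 Sigma:
  det(Sigma - λI) = λ² - trace · λ + det = 0.
  trace = 11 + 10 = 21, det = 11·10 - (5)² = 85.
Step 2 — discriminant:
  Δ = trace² - 4·det = 441 - 340 = 101.
Step 3 — eigenvalues:
  λ = (trace ± √Δ)/2 = (21 ± 10.0499)/2,
  λ_1 = 15.5249,  λ_2 = 5.4751.

Step 4 — unit eigenvector for λ_1: solve (Sigma - λ_1 I)v = 0. First row:
  (11 - 15.5249)·v_x + (5)·v_y = 0, i.e. (-4.5249)·v_x + (5)·v_y = 0,
  so v ∝ (b, λ_1 - a) = (5, 4.5249) = u.
  ||u|| = √((5)² + (4.5249)²) = √(45.4751) ≈ 6.7435,
  v_1 = u/||u|| ≈ (0.7415, 0.671) (||v_1|| = 1).

λ_1 = 15.5249,  λ_2 = 5.4751;  v_1 ≈ (0.7415, 0.671)


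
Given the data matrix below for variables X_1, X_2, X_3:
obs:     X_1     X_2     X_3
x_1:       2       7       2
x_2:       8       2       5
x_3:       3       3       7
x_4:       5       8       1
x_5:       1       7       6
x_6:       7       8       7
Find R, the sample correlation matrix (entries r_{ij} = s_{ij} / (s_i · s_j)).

Step 1 — column means:
  mean(X_1) = (2 + 8 + 3 + 5 + 1 + 7) / 6 = 26/6 = 4.3333
  mean(X_2) = (7 + 2 + 3 + 8 + 7 + 8) / 6 = 35/6 = 5.8333
  mean(X_3) = (2 + 5 + 7 + 1 + 6 + 7) / 6 = 28/6 = 4.6667

Step 2 — sample variances and covariances s[i,j] = (1/(n-1)) · Σ_k (x_{k,i} - mean_i) · (x_{k,j} - mean_j), with n-1 = 5:
  s[X_1,X_1] = ((-2.3333)·(-2.3333) + (3.6667)·(3.6667) + (-1.3333)·(-1.3333) + (0.6667)·(0.6667) + (-3.3333)·(-3.3333) + (2.6667)·(2.6667)) / 5 = 39.3333/5 = 7.8667
  s[X_1,X_2] = ((-2.3333)·(1.1667) + (3.6667)·(-3.8333) + (-1.3333)·(-2.8333) + (0.6667)·(2.1667) + (-3.3333)·(1.1667) + (2.6667)·(2.1667)) / 5 = -9.6667/5 = -1.9333
  s[X_1,X_3] = ((-2.3333)·(-2.6667) + (3.6667)·(0.3333) + (-1.3333)·(2.3333) + (0.6667)·(-3.6667) + (-3.3333)·(1.3333) + (2.6667)·(2.3333)) / 5 = 3.6667/5 = 0.7333
  s[X_2,X_2] = ((1.1667)·(1.1667) + (-3.8333)·(-3.8333) + (-2.8333)·(-2.8333) + (2.1667)·(2.1667) + (1.1667)·(1.1667) + (2.1667)·(2.1667)) / 5 = 34.8333/5 = 6.9667
  s[X_2,X_3] = ((1.1667)·(-2.6667) + (-3.8333)·(0.3333) + (-2.8333)·(2.3333) + (2.1667)·(-3.6667) + (1.1667)·(1.3333) + (2.1667)·(2.3333)) / 5 = -12.3333/5 = -2.4667
  s[X_3,X_3] = ((-2.6667)·(-2.6667) + (0.3333)·(0.3333) + (2.3333)·(2.3333) + (-3.6667)·(-3.6667) + (1.3333)·(1.3333) + (2.3333)·(2.3333)) / 5 = 33.3333/5 = 6.6667
  Sample standard deviations s_i = √(s[i,i]):
  s(X_1) = √(7.8667) = 2.8048
  s(X_2) = √(6.9667) = 2.6394
  s(X_3) = √(6.6667) = 2.582

Step 3 — r_{ij} = s_{ij} / (s_i · s_j):
  r[X_1,X_1] = 1 (diagonal).
  r[X_1,X_2] = -1.9333 / (2.8048 · 2.6394) = -1.9333 / 7.403 = -0.2612
  r[X_1,X_3] = 0.7333 / (2.8048 · 2.582) = 0.7333 / 7.2419 = 0.1013
  r[X_2,X_2] = 1 (diagonal).
  r[X_2,X_3] = -2.4667 / (2.6394 · 2.582) = -2.4667 / 6.815 = -0.3619
  r[X_3,X_3] = 1 (diagonal).

R is symmetric with unit diagonal. Assembling:

R = [[1, -0.2612, 0.1013],
 [-0.2612, 1, -0.3619],
 [0.1013, -0.3619, 1]]


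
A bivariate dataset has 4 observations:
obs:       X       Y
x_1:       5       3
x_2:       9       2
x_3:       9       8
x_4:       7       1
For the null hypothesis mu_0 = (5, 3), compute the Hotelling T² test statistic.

Step 1 — sample mean vector:
  mean(X) = (5 + 9 + 9 + 7) / 4 = 30/4 = 7.5
  mean(Y) = (3 + 2 + 8 + 1) / 4 = 14/4 = 3.5
  x̄ = (7.5, 3.5),  deviation x̄ - mu_0 = (7.5, 3.5) - (5, 3) = (2.5, 0.5).

Step 2 — sample covariance matrix, S[i,j] = (1/(n-1)) · Σ_k (x_{k,i} - mean_i) · (x_{k,j} - mean_j), divisor n-1 = 3:
  S[X,X] = ((-2.5)·(-2.5) + (1.5)·(1.5) + (1.5)·(1.5) + (-0.5)·(-0.5)) / 3 = 11/3 = 3.6667
  S[X,Y] = ((-2.5)·(-0.5) + (1.5)·(-1.5) + (1.5)·(4.5) + (-0.5)·(-2.5)) / 3 = 7/3 = 2.3333
  S[Y,Y] = ((-0.5)·(-0.5) + (-1.5)·(-1.5) + (4.5)·(4.5) + (-2.5)·(-2.5)) / 3 = 29/3 = 9.6667
  S = [[3.6667, 2.3333],
 [2.3333, 9.6667]].

Step 3 — invert S. det(S) = 3.6667·9.6667 - (2.3333)² = 30.
  S^{-1} = (1/det) · [[d, -b], [-b, a]] = [[0.3222, -0.0778],
 [-0.0778, 0.1222]].

Step 4 — quadratic form (x̄ - mu_0)^T · S^{-1} · (x̄ - mu_0):
  S^{-1} · (x̄ - mu_0) = (0.7667, -0.1333),
  (x̄ - mu_0)^T · [...] = (2.5)·(0.7667) + (0.5)·(-0.1333) = 1.85.

Step 5 — scale by n: T² = 4 · 1.85 = 7.4.

T² ≈ 7.4


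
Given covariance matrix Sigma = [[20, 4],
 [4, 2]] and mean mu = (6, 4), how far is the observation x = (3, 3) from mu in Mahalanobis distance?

Step 1 — centre the observation: (x - mu) = (-3, -1).

Step 2 — invert Sigma. det(Sigma) = 20·2 - (4)² = 24.
  Sigma^{-1} = (1/det) · [[d, -b], [-b, a]] = [[0.0833, -0.1667],
 [-0.1667, 0.8333]].

Step 3 — form the quadratic (x - mu)^T · Sigma^{-1} · (x - mu):
  Sigma^{-1} · (x - mu) = (-0.0833, -0.3333).
  (x - mu)^T · [Sigma^{-1} · (x - mu)] = (-3)·(-0.0833) + (-1)·(-0.3333) = 0.5833.

Step 4 — take square root: d = √(0.5833) ≈ 0.7638.

d(x, mu) = √(0.5833) ≈ 0.7638


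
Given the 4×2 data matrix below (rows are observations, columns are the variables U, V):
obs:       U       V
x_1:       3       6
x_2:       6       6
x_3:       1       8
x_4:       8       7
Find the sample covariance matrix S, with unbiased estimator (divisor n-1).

Step 1 — column means:
  mean(U) = (3 + 6 + 1 + 8) / 4 = 18/4 = 4.5
  mean(V) = (6 + 6 + 8 + 7) / 4 = 27/4 = 6.75

Step 2 — sample covariance S[i,j] = (1/(n-1)) · Σ_k (x_{k,i} - mean_i) · (x_{k,j} - mean_j), with n-1 = 3.
  S[U,U] = ((-1.5)·(-1.5) + (1.5)·(1.5) + (-3.5)·(-3.5) + (3.5)·(3.5)) / 3 = 29/3 = 9.6667
  S[U,V] = ((-1.5)·(-0.75) + (1.5)·(-0.75) + (-3.5)·(1.25) + (3.5)·(0.25)) / 3 = -3.5/3 = -1.1667
  S[V,V] = ((-0.75)·(-0.75) + (-0.75)·(-0.75) + (1.25)·(1.25) + (0.25)·(0.25)) / 3 = 2.75/3 = 0.9167

S is symmetric (S[j,i] = S[i,j]). Assembling:

S = [[9.6667, -1.1667],
 [-1.1667, 0.9167]]


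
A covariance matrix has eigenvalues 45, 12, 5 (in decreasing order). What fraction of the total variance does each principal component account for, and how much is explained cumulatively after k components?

Step 1 — total variance = trace(Sigma) = Σ λ_i = 45 + 12 + 5 = 62.

Step 2 — fraction explained by component i = λ_i / Σ λ:
  PC1: 45/62 = 0.7258
  PC2: 12/62 = 0.1935
  PC3: 5/62 = 0.0806

Step 3 — cumulative fraction after k components = (λ_1 + ... + λ_k) / Σ λ:
  k = 1: 45/62 = 0.7258
  k = 2: (45 + 12)/62 = 57/62 = 0.9194
  k = 3: (45 + 12 + 5)/62 = 62/62 = 1

Summary (fraction, with percent):

explained: PC1 0.7258 (72.58%), PC2 0.1935 (19.35%), PC3 0.0806 (8.06%);  cumulative: 0.7258, 0.9194, 1


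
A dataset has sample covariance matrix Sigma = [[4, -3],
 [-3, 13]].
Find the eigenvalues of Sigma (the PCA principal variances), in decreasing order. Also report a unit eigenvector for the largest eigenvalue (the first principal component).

Step 1 — characteristic polynomial of 2×2 Sigma:
  det(Sigma - λI) = λ² - trace · λ + det = 0.
  trace = 4 + 13 = 17, det = 4·13 - (-3)² = 43.
Step 2 — discriminant:
  Δ = trace² - 4·det = 289 - 172 = 117.
Step 3 — eigenvalues:
  λ = (trace ± √Δ)/2 = (17 ± 10.8167)/2,
  λ_1 = 13.9083,  λ_2 = 3.0917.

Step 4 — unit eigenvector for λ_1: solve (Sigma - λ_1 I)v = 0. First row:
  (4 - 13.9083)·v_x + (-3)·v_y = 0, i.e. (-9.9083)·v_x + (-3)·v_y = 0,
  so v ∝ (b, λ_1 - a) = (-3, 9.9083); multiply by -1 so the first entry is positive: u = (3, -9.9083).
  ||u|| = √((3)² + (-9.9083)²) = √(107.1749) ≈ 10.3525,
  v_1 = u/||u|| ≈ (0.2898, -0.9571) (||v_1|| = 1).

λ_1 = 13.9083,  λ_2 = 3.0917;  v_1 ≈ (0.2898, -0.9571)


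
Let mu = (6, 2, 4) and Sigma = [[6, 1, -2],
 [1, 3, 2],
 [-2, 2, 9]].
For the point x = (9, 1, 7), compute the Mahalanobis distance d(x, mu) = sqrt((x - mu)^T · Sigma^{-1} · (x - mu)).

Step 1 — centre the observation: (x - mu) = (3, -1, 3).

Step 2 — invert Sigma (cofactor / det for 3×3, or solve directly):
  Sigma^{-1} = [[0.211, -0.1193, 0.0734],
 [-0.1193, 0.4587, -0.1284],
 [0.0734, -0.1284, 0.156]].

Step 3 — form the quadratic (x - mu)^T · Sigma^{-1} · (x - mu):
  Sigma^{-1} · (x - mu) = (0.9725, -1.2018, 0.8165).
  (x - mu)^T · [Sigma^{-1} · (x - mu)] = (3)·(0.9725) + (-1)·(-1.2018) + (3)·(0.8165) = 6.5688.

Step 4 — take square root: d = √(6.5688) ≈ 2.563.

d(x, mu) = √(6.5688) ≈ 2.563


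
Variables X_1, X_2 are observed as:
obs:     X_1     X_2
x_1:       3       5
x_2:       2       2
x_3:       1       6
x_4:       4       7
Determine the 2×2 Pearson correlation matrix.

Step 1 — column means:
  mean(X_1) = (3 + 2 + 1 + 4) / 4 = 10/4 = 2.5
  mean(X_2) = (5 + 2 + 6 + 7) / 4 = 20/4 = 5

Step 2 — sample variances and covariances s[i,j] = (1/(n-1)) · Σ_k (x_{k,i} - mean_i) · (x_{k,j} - mean_j), with n-1 = 3:
  s[X_1,X_1] = ((0.5)·(0.5) + (-0.5)·(-0.5) + (-1.5)·(-1.5) + (1.5)·(1.5)) / 3 = 5/3 = 1.6667
  s[X_1,X_2] = ((0.5)·(0) + (-0.5)·(-3) + (-1.5)·(1) + (1.5)·(2)) / 3 = 3/3 = 1
  s[X_2,X_2] = ((0)·(0) + (-3)·(-3) + (1)·(1) + (2)·(2)) / 3 = 14/3 = 4.6667
  Sample standard deviations s_i = √(s[i,i]):
  s(X_1) = √(1.6667) = 1.291
  s(X_2) = √(4.6667) = 2.1602

Step 3 — r_{ij} = s_{ij} / (s_i · s_j):
  r[X_1,X_1] = 1 (diagonal).
  r[X_1,X_2] = 1 / (1.291 · 2.1602) = 1 / 2.7889 = 0.3586
  r[X_2,X_2] = 1 (diagonal).

R is symmetric with unit diagonal. Assembling:

R = [[1, 0.3586],
 [0.3586, 1]]


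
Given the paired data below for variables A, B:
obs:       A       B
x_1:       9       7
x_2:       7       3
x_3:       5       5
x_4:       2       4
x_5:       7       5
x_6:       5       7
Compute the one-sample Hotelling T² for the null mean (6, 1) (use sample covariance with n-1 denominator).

Step 1 — sample mean vector:
  mean(A) = (9 + 7 + 5 + 2 + 7 + 5) / 6 = 35/6 = 5.8333
  mean(B) = (7 + 3 + 5 + 4 + 5 + 7) / 6 = 31/6 = 5.1667
  x̄ = (5.8333, 5.1667),  deviation x̄ - mu_0 = (5.8333, 5.1667) - (6, 1) = (-0.1667, 4.1667).

Step 2 — sample covariance matrix, S[i,j] = (1/(n-1)) · Σ_k (x_{k,i} - mean_i) · (x_{k,j} - mean_j), divisor n-1 = 5:
  S[A,A] = ((3.1667)·(3.1667) + (1.1667)·(1.1667) + (-0.8333)·(-0.8333) + (-3.8333)·(-3.8333) + (1.1667)·(1.1667) + (-0.8333)·(-0.8333)) / 5 = 28.8333/5 = 5.7667
  S[A,B] = ((3.1667)·(1.8333) + (1.1667)·(-2.1667) + (-0.8333)·(-0.1667) + (-3.8333)·(-1.1667) + (1.1667)·(-0.1667) + (-0.8333)·(1.8333)) / 5 = 6.1667/5 = 1.2333
  S[B,B] = ((1.8333)·(1.8333) + (-2.1667)·(-2.1667) + (-0.1667)·(-0.1667) + (-1.1667)·(-1.1667) + (-0.1667)·(-0.1667) + (1.8333)·(1.8333)) / 5 = 12.8333/5 = 2.5667
  S = [[5.7667, 1.2333],
 [1.2333, 2.5667]].

Step 3 — invert S. det(S) = 5.7667·2.5667 - (1.2333)² = 13.28.
  S^{-1} = (1/det) · [[d, -b], [-b, a]] = [[0.1933, -0.0929],
 [-0.0929, 0.4342]].

Step 4 — quadratic form (x̄ - mu_0)^T · S^{-1} · (x̄ - mu_0):
  S^{-1} · (x̄ - mu_0) = (-0.4192, 1.8248),
  (x̄ - mu_0)^T · [...] = (-0.1667)·(-0.4192) + (4.1667)·(1.8248) = 7.6732.

Step 5 — scale by n: T² = 6 · 7.6732 = 46.0392.

T² ≈ 46.0392


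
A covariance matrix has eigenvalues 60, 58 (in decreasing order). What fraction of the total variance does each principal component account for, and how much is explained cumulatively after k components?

Step 1 — total variance = trace(Sigma) = Σ λ_i = 60 + 58 = 118.

Step 2 — fraction explained by component i = λ_i / Σ λ:
  PC1: 60/118 = 0.5085
  PC2: 58/118 = 0.4915

Step 3 — cumulative fraction after k components = (λ_1 + ... + λ_k) / Σ λ:
  k = 1: 60/118 = 0.5085
  k = 2: (60 + 58)/118 = 118/118 = 1

Summary (fraction, with percent):

explained: PC1 0.5085 (50.85%), PC2 0.4915 (49.15%);  cumulative: 0.5085, 1


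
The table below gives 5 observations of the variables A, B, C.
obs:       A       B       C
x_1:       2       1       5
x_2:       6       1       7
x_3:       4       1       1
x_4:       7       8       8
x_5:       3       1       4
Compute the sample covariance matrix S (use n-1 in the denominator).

Step 1 — column means:
  mean(A) = (2 + 6 + 4 + 7 + 3) / 5 = 22/5 = 4.4
  mean(B) = (1 + 1 + 1 + 8 + 1) / 5 = 12/5 = 2.4
  mean(C) = (5 + 7 + 1 + 8 + 4) / 5 = 25/5 = 5

Step 2 — sample covariance S[i,j] = (1/(n-1)) · Σ_k (x_{k,i} - mean_i) · (x_{k,j} - mean_j), with n-1 = 4.
  S[A,A] = ((-2.4)·(-2.4) + (1.6)·(1.6) + (-0.4)·(-0.4) + (2.6)·(2.6) + (-1.4)·(-1.4)) / 4 = 17.2/4 = 4.3
  S[A,B] = ((-2.4)·(-1.4) + (1.6)·(-1.4) + (-0.4)·(-1.4) + (2.6)·(5.6) + (-1.4)·(-1.4)) / 4 = 18.2/4 = 4.55
  S[A,C] = ((-2.4)·(0) + (1.6)·(2) + (-0.4)·(-4) + (2.6)·(3) + (-1.4)·(-1)) / 4 = 14/4 = 3.5
  S[B,B] = ((-1.4)·(-1.4) + (-1.4)·(-1.4) + (-1.4)·(-1.4) + (5.6)·(5.6) + (-1.4)·(-1.4)) / 4 = 39.2/4 = 9.8
  S[B,C] = ((-1.4)·(0) + (-1.4)·(2) + (-1.4)·(-4) + (5.6)·(3) + (-1.4)·(-1)) / 4 = 21/4 = 5.25
  S[C,C] = ((0)·(0) + (2)·(2) + (-4)·(-4) + (3)·(3) + (-1)·(-1)) / 4 = 30/4 = 7.5

S is symmetric (S[j,i] = S[i,j]). Assembling:

S = [[4.3, 4.55, 3.5],
 [4.55, 9.8, 5.25],
 [3.5, 5.25, 7.5]]


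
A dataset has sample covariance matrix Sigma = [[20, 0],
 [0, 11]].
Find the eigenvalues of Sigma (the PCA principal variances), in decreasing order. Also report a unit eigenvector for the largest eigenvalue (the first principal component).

Step 1 — characteristic polynomial of 2×2 Sigma:
  det(Sigma - λI) = λ² - trace · λ + det = 0.
  trace = 20 + 11 = 31, det = 20·11 - (0)² = 220.
Step 2 — discriminant:
  Δ = trace² - 4·det = 961 - 880 = 81.
Step 3 — eigenvalues:
  λ = (trace ± √Δ)/2 = (31 ± 9)/2,
  λ_1 = 20,  λ_2 = 11.

Step 4 — unit eigenvector for λ_1: Sigma is diagonal, so its eigenvectors are the coordinate axes. λ_1 = 20 is the diagonal entry on the first coordinate axis, hence
  v_1 = (1, 0) (||v_1|| = 1).

λ_1 = 20,  λ_2 = 11;  v_1 ≈ (1, 0)


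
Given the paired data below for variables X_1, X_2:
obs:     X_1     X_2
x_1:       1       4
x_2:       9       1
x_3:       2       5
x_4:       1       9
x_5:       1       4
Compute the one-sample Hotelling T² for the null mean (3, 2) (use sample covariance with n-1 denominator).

Step 1 — sample mean vector:
  mean(X_1) = (1 + 9 + 2 + 1 + 1) / 5 = 14/5 = 2.8
  mean(X_2) = (4 + 1 + 5 + 9 + 4) / 5 = 23/5 = 4.6
  x̄ = (2.8, 4.6),  deviation x̄ - mu_0 = (2.8, 4.6) - (3, 2) = (-0.2, 2.6).

Step 2 — sample covariance matrix, S[i,j] = (1/(n-1)) · Σ_k (x_{k,i} - mean_i) · (x_{k,j} - mean_j), divisor n-1 = 4:
  S[X_1,X_1] = ((-1.8)·(-1.8) + (6.2)·(6.2) + (-0.8)·(-0.8) + (-1.8)·(-1.8) + (-1.8)·(-1.8)) / 4 = 48.8/4 = 12.2
  S[X_1,X_2] = ((-1.8)·(-0.6) + (6.2)·(-3.6) + (-0.8)·(0.4) + (-1.8)·(4.4) + (-1.8)·(-0.6)) / 4 = -28.4/4 = -7.1
  S[X_2,X_2] = ((-0.6)·(-0.6) + (-3.6)·(-3.6) + (0.4)·(0.4) + (4.4)·(4.4) + (-0.6)·(-0.6)) / 4 = 33.2/4 = 8.3
  S = [[12.2, -7.1],
 [-7.1, 8.3]].

Step 3 — invert S. det(S) = 12.2·8.3 - (-7.1)² = 50.85.
  S^{-1} = (1/det) · [[d, -b], [-b, a]] = [[0.1632, 0.1396],
 [0.1396, 0.2399]].

Step 4 — quadratic form (x̄ - mu_0)^T · S^{-1} · (x̄ - mu_0):
  S^{-1} · (x̄ - mu_0) = (0.3304, 0.5959),
  (x̄ - mu_0)^T · [...] = (-0.2)·(0.3304) + (2.6)·(0.5959) = 1.4832.

Step 5 — scale by n: T² = 5 · 1.4832 = 7.4159.

T² ≈ 7.4159


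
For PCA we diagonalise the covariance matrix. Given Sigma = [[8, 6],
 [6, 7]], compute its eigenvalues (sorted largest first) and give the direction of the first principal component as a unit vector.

Step 1 — characteristic polynomial of 2×2 Sigma:
  det(Sigma - λI) = λ² - trace · λ + det = 0.
  trace = 8 + 7 = 15, det = 8·7 - (6)² = 20.
Step 2 — discriminant:
  Δ = trace² - 4·det = 225 - 80 = 145.
Step 3 — eigenvalues:
  λ = (trace ± √Δ)/2 = (15 ± 12.0416)/2,
  λ_1 = 13.5208,  λ_2 = 1.4792.

Step 4 — unit eigenvector for λ_1: solve (Sigma - λ_1 I)v = 0. First row:
  (8 - 13.5208)·v_x + (6)·v_y = 0, i.e. (-5.5208)·v_x + (6)·v_y = 0,
  so v ∝ (b, λ_1 - a) = (6, 5.5208) = u.
  ||u|| = √((6)² + (5.5208)²) = √(66.4792) ≈ 8.1535,
  v_1 = u/||u|| ≈ (0.7359, 0.6771) (||v_1|| = 1).

λ_1 = 13.5208,  λ_2 = 1.4792;  v_1 ≈ (0.7359, 0.6771)
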